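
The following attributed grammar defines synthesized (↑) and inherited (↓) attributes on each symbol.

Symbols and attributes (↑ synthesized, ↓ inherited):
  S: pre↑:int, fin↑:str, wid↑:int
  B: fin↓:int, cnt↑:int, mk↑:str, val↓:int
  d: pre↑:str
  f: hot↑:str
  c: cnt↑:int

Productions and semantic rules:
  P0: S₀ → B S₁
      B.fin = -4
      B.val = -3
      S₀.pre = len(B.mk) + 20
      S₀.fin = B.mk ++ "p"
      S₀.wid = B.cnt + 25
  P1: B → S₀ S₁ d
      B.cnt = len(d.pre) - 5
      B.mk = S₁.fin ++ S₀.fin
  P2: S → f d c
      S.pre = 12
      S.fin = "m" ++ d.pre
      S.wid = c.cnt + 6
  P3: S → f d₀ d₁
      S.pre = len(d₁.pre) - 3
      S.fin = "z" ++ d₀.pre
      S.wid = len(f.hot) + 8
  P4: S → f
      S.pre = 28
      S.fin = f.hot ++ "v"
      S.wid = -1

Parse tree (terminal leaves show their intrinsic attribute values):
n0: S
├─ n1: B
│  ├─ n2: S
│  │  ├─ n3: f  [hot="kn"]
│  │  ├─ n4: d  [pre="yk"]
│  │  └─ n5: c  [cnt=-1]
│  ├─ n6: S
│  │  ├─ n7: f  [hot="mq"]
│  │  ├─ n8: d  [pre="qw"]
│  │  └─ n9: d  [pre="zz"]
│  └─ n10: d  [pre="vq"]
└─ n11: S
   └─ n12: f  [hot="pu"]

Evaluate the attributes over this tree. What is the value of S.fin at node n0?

"zqwmykp"

1. n1.fin = -4  [-4]
2. n1.val = -3  [-3]
3. n3.hot = "kn"  [terminal]
4. n4.pre = "yk"  [terminal]
5. n5.cnt = -1  [terminal]
6. n2.pre = 12  [12]
7. n2.fin = "myk"  ["m" ++ d.pre]
8. n2.wid = 5  [c.cnt + 6]
9. n7.hot = "mq"  [terminal]
10. n8.pre = "qw"  [terminal]
11. n9.pre = "zz"  [terminal]
12. n6.pre = -1  [len(d₁.pre) - 3]
13. n6.fin = "zqw"  ["z" ++ d₀.pre]
14. n6.wid = 10  [len(f.hot) + 8]
15. n10.pre = "vq"  [terminal]
16. n1.cnt = -3  [len(d.pre) - 5]
17. n1.mk = "zqwmyk"  [S₁.fin ++ S₀.fin]
18. n12.hot = "pu"  [terminal]
19. n11.pre = 28  [28]
20. n11.fin = "puv"  [f.hot ++ "v"]
21. n11.wid = -1  [-1]
22. n0.pre = 26  [len(B.mk) + 20]
23. n0.fin = "zqwmykp"  [B.mk ++ "p"]
24. n0.wid = 22  [B.cnt + 25]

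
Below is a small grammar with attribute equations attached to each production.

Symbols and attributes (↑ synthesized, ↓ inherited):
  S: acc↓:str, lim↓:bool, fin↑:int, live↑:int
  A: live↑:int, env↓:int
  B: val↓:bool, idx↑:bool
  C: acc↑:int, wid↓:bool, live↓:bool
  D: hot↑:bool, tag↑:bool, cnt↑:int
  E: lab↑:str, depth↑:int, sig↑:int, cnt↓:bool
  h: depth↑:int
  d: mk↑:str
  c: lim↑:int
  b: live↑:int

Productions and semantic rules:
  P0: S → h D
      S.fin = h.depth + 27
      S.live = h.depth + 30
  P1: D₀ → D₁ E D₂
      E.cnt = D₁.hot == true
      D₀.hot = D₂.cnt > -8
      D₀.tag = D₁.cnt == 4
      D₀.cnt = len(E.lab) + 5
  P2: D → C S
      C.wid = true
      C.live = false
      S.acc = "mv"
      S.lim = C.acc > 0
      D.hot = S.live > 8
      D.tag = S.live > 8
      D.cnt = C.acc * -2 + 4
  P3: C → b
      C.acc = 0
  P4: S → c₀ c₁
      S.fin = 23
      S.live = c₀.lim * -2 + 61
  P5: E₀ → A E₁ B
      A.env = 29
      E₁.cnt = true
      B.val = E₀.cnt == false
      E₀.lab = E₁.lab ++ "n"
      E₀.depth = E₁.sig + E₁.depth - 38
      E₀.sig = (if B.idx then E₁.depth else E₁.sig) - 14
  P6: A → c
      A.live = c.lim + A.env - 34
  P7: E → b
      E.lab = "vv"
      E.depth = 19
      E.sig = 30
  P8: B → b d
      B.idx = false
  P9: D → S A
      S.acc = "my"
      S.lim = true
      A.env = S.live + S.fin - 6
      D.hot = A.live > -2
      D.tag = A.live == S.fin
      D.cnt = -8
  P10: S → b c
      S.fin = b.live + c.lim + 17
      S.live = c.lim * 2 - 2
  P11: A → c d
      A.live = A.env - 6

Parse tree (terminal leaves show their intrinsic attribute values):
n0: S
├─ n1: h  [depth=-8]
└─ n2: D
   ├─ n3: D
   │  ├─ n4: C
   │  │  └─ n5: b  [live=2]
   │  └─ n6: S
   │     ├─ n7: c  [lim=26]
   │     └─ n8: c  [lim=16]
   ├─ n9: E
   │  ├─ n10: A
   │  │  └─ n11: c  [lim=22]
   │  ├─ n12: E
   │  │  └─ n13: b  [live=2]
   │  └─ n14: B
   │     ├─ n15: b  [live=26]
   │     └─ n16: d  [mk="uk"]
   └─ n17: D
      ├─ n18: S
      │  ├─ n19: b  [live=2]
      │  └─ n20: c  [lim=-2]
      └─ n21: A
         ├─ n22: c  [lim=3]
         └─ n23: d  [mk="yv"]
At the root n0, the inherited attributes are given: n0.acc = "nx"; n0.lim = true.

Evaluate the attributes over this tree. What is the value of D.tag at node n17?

false

1. n0.acc = "nx"  [given at root]
2. n0.lim = true  [given at root]
3. n1.depth = -8  [terminal]
4. n4.wid = true  [true]
5. n4.live = false  [false]
6. n5.live = 2  [terminal]
7. n4.acc = 0  [0]
8. n6.acc = "mv"  ["mv"]
9. n6.lim = false  [C.acc > 0]
10. n7.lim = 26  [terminal]
11. n8.lim = 16  [terminal]
12. n6.fin = 23  [23]
13. n6.live = 9  [c₀.lim * -2 + 61]
14. n3.hot = true  [S.live > 8]
15. n3.tag = true  [S.live > 8]
16. n3.cnt = 4  [C.acc * -2 + 4]
17. n9.cnt = true  [D₁.hot == true]
18. n10.env = 29  [29]
19. n11.lim = 22  [terminal]
20. n10.live = 17  [c.lim + A.env - 34]
21. n12.cnt = true  [true]
22. n13.live = 2  [terminal]
23. n12.lab = "vv"  ["vv"]
24. n12.depth = 19  [19]
25. n12.sig = 30  [30]
26. n14.val = false  [E₀.cnt == false]
27. n15.live = 26  [terminal]
28. n16.mk = "uk"  [terminal]
29. n14.idx = false  [false]
30. n9.lab = "vvn"  [E₁.lab ++ "n"]
31. n9.depth = 11  [E₁.sig + E₁.depth - 38]
32. n9.sig = 16  [(if B.idx then E₁.depth else E₁.sig) - 14]
33. n18.acc = "my"  ["my"]
34. n18.lim = true  [true]
35. n19.live = 2  [terminal]
36. n20.lim = -2  [terminal]
37. n18.fin = 17  [b.live + c.lim + 17]
38. n18.live = -6  [c.lim * 2 - 2]
39. n21.env = 5  [S.live + S.fin - 6]
40. n22.lim = 3  [terminal]
41. n23.mk = "yv"  [terminal]
42. n21.live = -1  [A.env - 6]
43. n17.hot = true  [A.live > -2]
44. n17.tag = false  [A.live == S.fin]
45. n17.cnt = -8  [-8]
46. n2.hot = false  [D₂.cnt > -8]
47. n2.tag = true  [D₁.cnt == 4]
48. n2.cnt = 8  [len(E.lab) + 5]
49. n0.fin = 19  [h.depth + 27]
50. n0.live = 22  [h.depth + 30]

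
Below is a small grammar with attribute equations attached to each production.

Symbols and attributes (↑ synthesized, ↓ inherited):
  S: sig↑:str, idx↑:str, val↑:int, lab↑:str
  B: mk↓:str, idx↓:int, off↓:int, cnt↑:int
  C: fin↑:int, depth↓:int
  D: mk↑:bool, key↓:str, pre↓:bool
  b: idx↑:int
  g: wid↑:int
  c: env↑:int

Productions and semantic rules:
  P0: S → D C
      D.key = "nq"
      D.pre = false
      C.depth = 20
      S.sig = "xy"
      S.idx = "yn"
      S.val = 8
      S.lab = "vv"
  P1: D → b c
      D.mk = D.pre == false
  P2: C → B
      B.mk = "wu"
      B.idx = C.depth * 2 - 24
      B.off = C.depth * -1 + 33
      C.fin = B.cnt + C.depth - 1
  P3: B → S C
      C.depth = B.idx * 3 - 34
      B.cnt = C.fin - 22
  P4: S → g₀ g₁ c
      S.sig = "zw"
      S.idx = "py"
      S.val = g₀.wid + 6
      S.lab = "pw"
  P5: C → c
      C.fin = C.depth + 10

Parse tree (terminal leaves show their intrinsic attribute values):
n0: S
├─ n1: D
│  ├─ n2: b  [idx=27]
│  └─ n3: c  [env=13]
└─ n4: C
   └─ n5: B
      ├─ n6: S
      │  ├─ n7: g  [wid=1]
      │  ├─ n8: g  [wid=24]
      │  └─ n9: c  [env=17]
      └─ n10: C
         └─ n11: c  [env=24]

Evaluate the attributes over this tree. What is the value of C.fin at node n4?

21

1. n1.key = "nq"  ["nq"]
2. n1.pre = false  [false]
3. n2.idx = 27  [terminal]
4. n3.env = 13  [terminal]
5. n1.mk = true  [D.pre == false]
6. n4.depth = 20  [20]
7. n5.mk = "wu"  ["wu"]
8. n5.idx = 16  [C.depth * 2 - 24]
9. n5.off = 13  [C.depth * -1 + 33]
10. n7.wid = 1  [terminal]
11. n8.wid = 24  [terminal]
12. n9.env = 17  [terminal]
13. n6.sig = "zw"  ["zw"]
14. n6.idx = "py"  ["py"]
15. n6.val = 7  [g₀.wid + 6]
16. n6.lab = "pw"  ["pw"]
17. n10.depth = 14  [B.idx * 3 - 34]
18. n11.env = 24  [terminal]
19. n10.fin = 24  [C.depth + 10]
20. n5.cnt = 2  [C.fin - 22]
21. n4.fin = 21  [B.cnt + C.depth - 1]
22. n0.sig = "xy"  ["xy"]
23. n0.idx = "yn"  ["yn"]
24. n0.val = 8  [8]
25. n0.lab = "vv"  ["vv"]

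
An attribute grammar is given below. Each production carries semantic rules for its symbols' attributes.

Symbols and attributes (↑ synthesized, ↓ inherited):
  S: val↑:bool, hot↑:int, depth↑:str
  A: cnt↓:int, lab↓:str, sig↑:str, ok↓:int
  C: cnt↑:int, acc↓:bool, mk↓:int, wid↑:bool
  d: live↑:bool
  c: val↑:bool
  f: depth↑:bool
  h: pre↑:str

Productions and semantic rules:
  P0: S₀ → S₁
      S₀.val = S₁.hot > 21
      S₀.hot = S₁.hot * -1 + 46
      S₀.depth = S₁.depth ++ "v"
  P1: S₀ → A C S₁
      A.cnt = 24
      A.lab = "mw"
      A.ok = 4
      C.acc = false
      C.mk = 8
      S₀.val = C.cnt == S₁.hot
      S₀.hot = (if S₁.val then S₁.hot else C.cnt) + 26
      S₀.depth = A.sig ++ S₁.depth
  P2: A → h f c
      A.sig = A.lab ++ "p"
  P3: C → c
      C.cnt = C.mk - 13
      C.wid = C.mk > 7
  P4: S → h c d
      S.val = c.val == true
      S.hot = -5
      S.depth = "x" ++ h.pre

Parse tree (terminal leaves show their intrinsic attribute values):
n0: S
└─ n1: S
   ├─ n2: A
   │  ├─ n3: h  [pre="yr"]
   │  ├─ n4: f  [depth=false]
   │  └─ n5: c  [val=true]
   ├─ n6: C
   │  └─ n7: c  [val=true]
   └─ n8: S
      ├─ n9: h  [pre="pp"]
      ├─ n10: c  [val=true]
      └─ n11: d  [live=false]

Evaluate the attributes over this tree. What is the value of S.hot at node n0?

1. n2.cnt = 24  [24]
2. n2.lab = "mw"  ["mw"]
3. n2.ok = 4  [4]
4. n3.pre = "yr"  [terminal]
5. n4.depth = false  [terminal]
6. n5.val = true  [terminal]
7. n2.sig = "mwp"  [A.lab ++ "p"]
8. n6.acc = false  [false]
9. n6.mk = 8  [8]
10. n7.val = true  [terminal]
11. n6.cnt = -5  [C.mk - 13]
12. n6.wid = true  [C.mk > 7]
13. n9.pre = "pp"  [terminal]
14. n10.val = true  [terminal]
15. n11.live = false  [terminal]
16. n8.val = true  [c.val == true]
17. n8.hot = -5  [-5]
18. n8.depth = "xpp"  ["x" ++ h.pre]
19. n1.val = true  [C.cnt == S₁.hot]
20. n1.hot = 21  [(if S₁.val then S₁.hot else C.cnt) + 26]
21. n1.depth = "mwpxpp"  [A.sig ++ S₁.depth]
22. n0.val = false  [S₁.hot > 21]
23. n0.hot = 25  [S₁.hot * -1 + 46]
24. n0.depth = "mwpxppv"  [S₁.depth ++ "v"]

25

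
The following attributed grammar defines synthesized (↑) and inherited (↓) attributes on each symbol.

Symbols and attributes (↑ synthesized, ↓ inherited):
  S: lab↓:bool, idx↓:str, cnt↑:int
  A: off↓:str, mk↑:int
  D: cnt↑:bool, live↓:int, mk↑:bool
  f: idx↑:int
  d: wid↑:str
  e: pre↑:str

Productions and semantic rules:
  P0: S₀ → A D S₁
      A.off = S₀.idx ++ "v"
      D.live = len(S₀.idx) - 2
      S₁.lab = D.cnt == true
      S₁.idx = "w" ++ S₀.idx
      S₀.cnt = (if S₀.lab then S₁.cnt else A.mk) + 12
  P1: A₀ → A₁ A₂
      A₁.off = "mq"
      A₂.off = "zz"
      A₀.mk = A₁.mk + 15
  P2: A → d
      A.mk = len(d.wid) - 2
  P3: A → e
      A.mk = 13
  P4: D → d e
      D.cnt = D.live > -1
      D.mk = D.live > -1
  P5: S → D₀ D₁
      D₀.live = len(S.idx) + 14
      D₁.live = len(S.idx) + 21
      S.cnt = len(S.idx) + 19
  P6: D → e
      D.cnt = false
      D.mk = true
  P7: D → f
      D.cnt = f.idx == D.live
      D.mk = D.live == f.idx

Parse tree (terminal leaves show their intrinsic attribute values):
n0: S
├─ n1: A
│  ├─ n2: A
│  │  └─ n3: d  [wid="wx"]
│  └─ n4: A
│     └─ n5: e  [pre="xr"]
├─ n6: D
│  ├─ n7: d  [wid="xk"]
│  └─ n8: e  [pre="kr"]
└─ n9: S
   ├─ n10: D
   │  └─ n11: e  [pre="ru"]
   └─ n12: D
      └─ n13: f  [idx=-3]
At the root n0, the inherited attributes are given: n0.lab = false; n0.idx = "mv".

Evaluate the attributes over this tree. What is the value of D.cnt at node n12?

1. n0.lab = false  [given at root]
2. n0.idx = "mv"  [given at root]
3. n1.off = "mvv"  [S₀.idx ++ "v"]
4. n2.off = "mq"  ["mq"]
5. n3.wid = "wx"  [terminal]
6. n2.mk = 0  [len(d.wid) - 2]
7. n4.off = "zz"  ["zz"]
8. n5.pre = "xr"  [terminal]
9. n4.mk = 13  [13]
10. n1.mk = 15  [A₁.mk + 15]
11. n6.live = 0  [len(S₀.idx) - 2]
12. n7.wid = "xk"  [terminal]
13. n8.pre = "kr"  [terminal]
14. n6.cnt = true  [D.live > -1]
15. n6.mk = true  [D.live > -1]
16. n9.lab = true  [D.cnt == true]
17. n9.idx = "wmv"  ["w" ++ S₀.idx]
18. n10.live = 17  [len(S.idx) + 14]
19. n11.pre = "ru"  [terminal]
20. n10.cnt = false  [false]
21. n10.mk = true  [true]
22. n12.live = 24  [len(S.idx) + 21]
23. n13.idx = -3  [terminal]
24. n12.cnt = false  [f.idx == D.live]
25. n12.mk = false  [D.live == f.idx]
26. n9.cnt = 22  [len(S.idx) + 19]
27. n0.cnt = 27  [(if S₀.lab then S₁.cnt else A.mk) + 12]

false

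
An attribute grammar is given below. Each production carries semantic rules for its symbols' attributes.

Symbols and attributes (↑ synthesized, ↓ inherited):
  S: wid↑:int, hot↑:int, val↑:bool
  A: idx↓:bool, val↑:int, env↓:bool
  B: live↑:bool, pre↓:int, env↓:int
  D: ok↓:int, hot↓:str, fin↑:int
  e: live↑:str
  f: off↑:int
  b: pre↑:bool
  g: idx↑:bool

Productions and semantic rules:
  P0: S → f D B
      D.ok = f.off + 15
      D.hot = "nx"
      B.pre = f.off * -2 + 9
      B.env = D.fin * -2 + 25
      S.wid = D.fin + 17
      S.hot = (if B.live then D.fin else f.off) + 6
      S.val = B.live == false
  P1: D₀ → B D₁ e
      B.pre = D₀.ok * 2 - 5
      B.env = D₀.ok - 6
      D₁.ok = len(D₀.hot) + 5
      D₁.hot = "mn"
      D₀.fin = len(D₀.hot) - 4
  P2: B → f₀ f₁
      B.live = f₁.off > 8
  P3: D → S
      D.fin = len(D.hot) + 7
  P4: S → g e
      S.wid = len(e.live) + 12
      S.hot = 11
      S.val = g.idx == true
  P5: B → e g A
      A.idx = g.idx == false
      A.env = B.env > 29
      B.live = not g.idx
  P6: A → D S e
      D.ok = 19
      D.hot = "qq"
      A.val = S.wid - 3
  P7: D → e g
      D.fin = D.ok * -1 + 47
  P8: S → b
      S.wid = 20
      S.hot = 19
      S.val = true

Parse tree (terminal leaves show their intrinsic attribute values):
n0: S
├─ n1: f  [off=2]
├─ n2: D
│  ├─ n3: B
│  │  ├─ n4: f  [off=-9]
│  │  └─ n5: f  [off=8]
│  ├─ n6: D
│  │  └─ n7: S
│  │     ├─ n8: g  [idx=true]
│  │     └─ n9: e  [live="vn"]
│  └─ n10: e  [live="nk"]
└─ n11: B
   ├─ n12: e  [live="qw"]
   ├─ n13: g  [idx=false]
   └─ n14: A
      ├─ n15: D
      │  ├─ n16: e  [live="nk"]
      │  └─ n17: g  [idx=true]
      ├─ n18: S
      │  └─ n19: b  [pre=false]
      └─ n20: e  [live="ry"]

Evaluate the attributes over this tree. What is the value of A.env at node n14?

1. n1.off = 2  [terminal]
2. n2.ok = 17  [f.off + 15]
3. n2.hot = "nx"  ["nx"]
4. n3.pre = 29  [D₀.ok * 2 - 5]
5. n3.env = 11  [D₀.ok - 6]
6. n4.off = -9  [terminal]
7. n5.off = 8  [terminal]
8. n3.live = false  [f₁.off > 8]
9. n6.ok = 7  [len(D₀.hot) + 5]
10. n6.hot = "mn"  ["mn"]
11. n8.idx = true  [terminal]
12. n9.live = "vn"  [terminal]
13. n7.wid = 14  [len(e.live) + 12]
14. n7.hot = 11  [11]
15. n7.val = true  [g.idx == true]
16. n6.fin = 9  [len(D.hot) + 7]
17. n10.live = "nk"  [terminal]
18. n2.fin = -2  [len(D₀.hot) - 4]
19. n11.pre = 5  [f.off * -2 + 9]
20. n11.env = 29  [D.fin * -2 + 25]
21. n12.live = "qw"  [terminal]
22. n13.idx = false  [terminal]
23. n14.idx = true  [g.idx == false]
24. n14.env = false  [B.env > 29]
25. n15.ok = 19  [19]
26. n15.hot = "qq"  ["qq"]
27. n16.live = "nk"  [terminal]
28. n17.idx = true  [terminal]
29. n15.fin = 28  [D.ok * -1 + 47]
30. n19.pre = false  [terminal]
31. n18.wid = 20  [20]
32. n18.hot = 19  [19]
33. n18.val = true  [true]
34. n20.live = "ry"  [terminal]
35. n14.val = 17  [S.wid - 3]
36. n11.live = true  [not g.idx]
37. n0.wid = 15  [D.fin + 17]
38. n0.hot = 4  [(if B.live then D.fin else f.off) + 6]
39. n0.val = false  [B.live == false]

false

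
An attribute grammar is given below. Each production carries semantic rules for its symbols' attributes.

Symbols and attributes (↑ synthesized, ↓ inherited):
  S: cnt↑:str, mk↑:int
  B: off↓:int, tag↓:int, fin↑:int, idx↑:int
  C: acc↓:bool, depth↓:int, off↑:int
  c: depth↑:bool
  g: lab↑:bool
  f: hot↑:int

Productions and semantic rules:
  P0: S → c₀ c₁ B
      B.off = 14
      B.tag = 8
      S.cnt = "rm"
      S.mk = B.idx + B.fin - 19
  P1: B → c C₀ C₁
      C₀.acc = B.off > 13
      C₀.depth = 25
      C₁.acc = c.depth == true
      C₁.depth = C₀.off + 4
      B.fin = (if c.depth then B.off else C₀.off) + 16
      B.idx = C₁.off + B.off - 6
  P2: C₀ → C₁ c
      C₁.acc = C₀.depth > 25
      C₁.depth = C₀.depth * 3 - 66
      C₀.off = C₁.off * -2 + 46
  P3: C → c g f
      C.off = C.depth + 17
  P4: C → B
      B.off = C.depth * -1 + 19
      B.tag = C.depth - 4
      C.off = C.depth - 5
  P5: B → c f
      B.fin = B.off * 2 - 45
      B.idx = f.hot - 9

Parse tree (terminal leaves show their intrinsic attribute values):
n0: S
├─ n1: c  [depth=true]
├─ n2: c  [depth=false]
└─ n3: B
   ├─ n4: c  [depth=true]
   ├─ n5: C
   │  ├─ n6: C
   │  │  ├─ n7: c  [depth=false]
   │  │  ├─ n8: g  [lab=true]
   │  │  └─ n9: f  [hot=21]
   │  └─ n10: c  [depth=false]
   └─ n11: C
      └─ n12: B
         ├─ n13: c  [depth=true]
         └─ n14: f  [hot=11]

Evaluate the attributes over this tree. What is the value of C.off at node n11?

-7

1. n1.depth = true  [terminal]
2. n2.depth = false  [terminal]
3. n3.off = 14  [14]
4. n3.tag = 8  [8]
5. n4.depth = true  [terminal]
6. n5.acc = true  [B.off > 13]
7. n5.depth = 25  [25]
8. n6.acc = false  [C₀.depth > 25]
9. n6.depth = 9  [C₀.depth * 3 - 66]
10. n7.depth = false  [terminal]
11. n8.lab = true  [terminal]
12. n9.hot = 21  [terminal]
13. n6.off = 26  [C.depth + 17]
14. n10.depth = false  [terminal]
15. n5.off = -6  [C₁.off * -2 + 46]
16. n11.acc = true  [c.depth == true]
17. n11.depth = -2  [C₀.off + 4]
18. n12.off = 21  [C.depth * -1 + 19]
19. n12.tag = -6  [C.depth - 4]
20. n13.depth = true  [terminal]
21. n14.hot = 11  [terminal]
22. n12.fin = -3  [B.off * 2 - 45]
23. n12.idx = 2  [f.hot - 9]
24. n11.off = -7  [C.depth - 5]
25. n3.fin = 30  [(if c.depth then B.off else C₀.off) + 16]
26. n3.idx = 1  [C₁.off + B.off - 6]
27. n0.cnt = "rm"  ["rm"]
28. n0.mk = 12  [B.idx + B.fin - 19]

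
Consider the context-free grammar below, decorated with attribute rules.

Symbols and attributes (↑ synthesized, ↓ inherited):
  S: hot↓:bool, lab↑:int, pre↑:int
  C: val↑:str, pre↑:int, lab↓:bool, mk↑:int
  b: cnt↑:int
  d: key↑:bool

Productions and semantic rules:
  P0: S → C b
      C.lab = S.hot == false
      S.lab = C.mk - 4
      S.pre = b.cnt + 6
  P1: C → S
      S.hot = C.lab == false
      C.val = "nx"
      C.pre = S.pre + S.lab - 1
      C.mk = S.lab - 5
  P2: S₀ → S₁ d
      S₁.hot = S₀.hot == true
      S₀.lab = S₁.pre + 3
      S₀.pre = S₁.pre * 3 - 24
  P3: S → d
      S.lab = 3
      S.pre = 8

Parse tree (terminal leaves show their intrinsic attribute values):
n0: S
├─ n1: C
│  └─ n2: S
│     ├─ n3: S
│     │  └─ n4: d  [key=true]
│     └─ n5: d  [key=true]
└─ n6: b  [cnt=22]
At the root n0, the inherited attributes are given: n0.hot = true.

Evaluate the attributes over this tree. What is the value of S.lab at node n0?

1. n0.hot = true  [given at root]
2. n1.lab = false  [S.hot == false]
3. n2.hot = true  [C.lab == false]
4. n3.hot = true  [S₀.hot == true]
5. n4.key = true  [terminal]
6. n3.lab = 3  [3]
7. n3.pre = 8  [8]
8. n5.key = true  [terminal]
9. n2.lab = 11  [S₁.pre + 3]
10. n2.pre = 0  [S₁.pre * 3 - 24]
11. n1.val = "nx"  ["nx"]
12. n1.pre = 10  [S.pre + S.lab - 1]
13. n1.mk = 6  [S.lab - 5]
14. n6.cnt = 22  [terminal]
15. n0.lab = 2  [C.mk - 4]
16. n0.pre = 28  [b.cnt + 6]

2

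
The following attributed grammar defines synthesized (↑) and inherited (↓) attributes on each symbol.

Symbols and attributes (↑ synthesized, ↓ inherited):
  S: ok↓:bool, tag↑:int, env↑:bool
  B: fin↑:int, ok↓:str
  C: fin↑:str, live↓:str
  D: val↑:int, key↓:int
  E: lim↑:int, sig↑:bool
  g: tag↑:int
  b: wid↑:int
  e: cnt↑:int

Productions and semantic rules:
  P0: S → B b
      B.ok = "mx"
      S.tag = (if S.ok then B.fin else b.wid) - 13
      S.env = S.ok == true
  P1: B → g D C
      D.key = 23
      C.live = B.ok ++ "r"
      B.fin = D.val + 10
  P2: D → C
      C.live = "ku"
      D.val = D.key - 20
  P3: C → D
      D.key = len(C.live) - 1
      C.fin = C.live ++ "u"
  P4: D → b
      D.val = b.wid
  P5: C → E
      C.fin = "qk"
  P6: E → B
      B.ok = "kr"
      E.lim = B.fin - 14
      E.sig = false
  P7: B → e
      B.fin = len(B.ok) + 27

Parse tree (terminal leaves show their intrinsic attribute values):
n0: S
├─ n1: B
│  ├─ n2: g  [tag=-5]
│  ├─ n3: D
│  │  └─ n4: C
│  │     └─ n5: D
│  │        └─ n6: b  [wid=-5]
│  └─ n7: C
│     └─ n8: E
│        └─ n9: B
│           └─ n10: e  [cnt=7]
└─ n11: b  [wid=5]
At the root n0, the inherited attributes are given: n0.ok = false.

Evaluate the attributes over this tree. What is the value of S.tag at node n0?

1. n0.ok = false  [given at root]
2. n1.ok = "mx"  ["mx"]
3. n2.tag = -5  [terminal]
4. n3.key = 23  [23]
5. n4.live = "ku"  ["ku"]
6. n5.key = 1  [len(C.live) - 1]
7. n6.wid = -5  [terminal]
8. n5.val = -5  [b.wid]
9. n4.fin = "kuu"  [C.live ++ "u"]
10. n3.val = 3  [D.key - 20]
11. n7.live = "mxr"  [B.ok ++ "r"]
12. n9.ok = "kr"  ["kr"]
13. n10.cnt = 7  [terminal]
14. n9.fin = 29  [len(B.ok) + 27]
15. n8.lim = 15  [B.fin - 14]
16. n8.sig = false  [false]
17. n7.fin = "qk"  ["qk"]
18. n1.fin = 13  [D.val + 10]
19. n11.wid = 5  [terminal]
20. n0.tag = -8  [(if S.ok then B.fin else b.wid) - 13]
21. n0.env = false  [S.ok == true]

-8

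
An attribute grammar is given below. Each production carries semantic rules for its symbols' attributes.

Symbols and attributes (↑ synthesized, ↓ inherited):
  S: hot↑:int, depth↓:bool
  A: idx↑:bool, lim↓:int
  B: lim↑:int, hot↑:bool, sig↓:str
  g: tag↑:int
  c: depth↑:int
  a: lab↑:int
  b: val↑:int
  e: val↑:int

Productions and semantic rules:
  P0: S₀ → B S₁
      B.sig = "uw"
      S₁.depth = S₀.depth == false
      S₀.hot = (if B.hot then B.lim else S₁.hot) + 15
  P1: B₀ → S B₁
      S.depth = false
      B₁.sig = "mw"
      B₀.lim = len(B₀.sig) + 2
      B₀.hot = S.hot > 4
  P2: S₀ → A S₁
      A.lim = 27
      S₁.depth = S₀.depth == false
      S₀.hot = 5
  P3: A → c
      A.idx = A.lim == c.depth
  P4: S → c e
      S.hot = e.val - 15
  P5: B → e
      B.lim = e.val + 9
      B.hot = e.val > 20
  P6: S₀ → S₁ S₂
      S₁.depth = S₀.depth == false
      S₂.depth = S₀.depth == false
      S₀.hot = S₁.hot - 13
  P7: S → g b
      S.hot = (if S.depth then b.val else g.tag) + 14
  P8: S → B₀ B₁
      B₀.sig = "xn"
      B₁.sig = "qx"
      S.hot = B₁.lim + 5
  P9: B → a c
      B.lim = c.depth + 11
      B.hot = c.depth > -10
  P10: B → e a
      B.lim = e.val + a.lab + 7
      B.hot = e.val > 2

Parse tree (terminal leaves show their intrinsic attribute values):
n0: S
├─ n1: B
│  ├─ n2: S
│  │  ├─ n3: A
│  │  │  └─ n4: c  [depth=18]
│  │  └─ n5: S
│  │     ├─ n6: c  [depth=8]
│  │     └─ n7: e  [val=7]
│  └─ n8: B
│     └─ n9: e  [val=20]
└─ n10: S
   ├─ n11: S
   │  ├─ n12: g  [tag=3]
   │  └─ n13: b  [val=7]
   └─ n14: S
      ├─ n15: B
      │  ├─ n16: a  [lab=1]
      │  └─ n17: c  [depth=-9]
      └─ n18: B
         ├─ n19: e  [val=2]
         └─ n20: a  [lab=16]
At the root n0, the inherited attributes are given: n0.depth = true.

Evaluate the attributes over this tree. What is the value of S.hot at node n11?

21

1. n0.depth = true  [given at root]
2. n1.sig = "uw"  ["uw"]
3. n2.depth = false  [false]
4. n3.lim = 27  [27]
5. n4.depth = 18  [terminal]
6. n3.idx = false  [A.lim == c.depth]
7. n5.depth = true  [S₀.depth == false]
8. n6.depth = 8  [terminal]
9. n7.val = 7  [terminal]
10. n5.hot = -8  [e.val - 15]
11. n2.hot = 5  [5]
12. n8.sig = "mw"  ["mw"]
13. n9.val = 20  [terminal]
14. n8.lim = 29  [e.val + 9]
15. n8.hot = false  [e.val > 20]
16. n1.lim = 4  [len(B₀.sig) + 2]
17. n1.hot = true  [S.hot > 4]
18. n10.depth = false  [S₀.depth == false]
19. n11.depth = true  [S₀.depth == false]
20. n12.tag = 3  [terminal]
21. n13.val = 7  [terminal]
22. n11.hot = 21  [(if S.depth then b.val else g.tag) + 14]
23. n14.depth = true  [S₀.depth == false]
24. n15.sig = "xn"  ["xn"]
25. n16.lab = 1  [terminal]
26. n17.depth = -9  [terminal]
27. n15.lim = 2  [c.depth + 11]
28. n15.hot = true  [c.depth > -10]
29. n18.sig = "qx"  ["qx"]
30. n19.val = 2  [terminal]
31. n20.lab = 16  [terminal]
32. n18.lim = 25  [e.val + a.lab + 7]
33. n18.hot = false  [e.val > 2]
34. n14.hot = 30  [B₁.lim + 5]
35. n10.hot = 8  [S₁.hot - 13]
36. n0.hot = 19  [(if B.hot then B.lim else S₁.hot) + 15]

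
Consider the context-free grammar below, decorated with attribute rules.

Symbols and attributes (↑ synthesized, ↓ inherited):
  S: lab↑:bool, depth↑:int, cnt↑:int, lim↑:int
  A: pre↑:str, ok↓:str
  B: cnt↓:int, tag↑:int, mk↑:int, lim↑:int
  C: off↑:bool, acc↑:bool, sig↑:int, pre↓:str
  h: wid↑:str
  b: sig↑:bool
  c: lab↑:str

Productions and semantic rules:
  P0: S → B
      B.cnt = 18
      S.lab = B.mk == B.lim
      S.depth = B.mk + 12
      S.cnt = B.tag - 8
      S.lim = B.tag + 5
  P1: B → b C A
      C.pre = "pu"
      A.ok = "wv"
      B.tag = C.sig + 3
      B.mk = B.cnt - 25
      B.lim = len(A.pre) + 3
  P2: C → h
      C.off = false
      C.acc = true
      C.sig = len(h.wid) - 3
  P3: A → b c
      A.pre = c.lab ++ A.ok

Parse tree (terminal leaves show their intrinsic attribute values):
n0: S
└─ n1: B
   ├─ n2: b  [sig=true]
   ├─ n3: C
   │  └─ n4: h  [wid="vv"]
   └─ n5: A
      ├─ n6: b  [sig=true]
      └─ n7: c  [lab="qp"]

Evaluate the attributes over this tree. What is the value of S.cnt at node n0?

-6

1. n1.cnt = 18  [18]
2. n2.sig = true  [terminal]
3. n3.pre = "pu"  ["pu"]
4. n4.wid = "vv"  [terminal]
5. n3.off = false  [false]
6. n3.acc = true  [true]
7. n3.sig = -1  [len(h.wid) - 3]
8. n5.ok = "wv"  ["wv"]
9. n6.sig = true  [terminal]
10. n7.lab = "qp"  [terminal]
11. n5.pre = "qpwv"  [c.lab ++ A.ok]
12. n1.tag = 2  [C.sig + 3]
13. n1.mk = -7  [B.cnt - 25]
14. n1.lim = 7  [len(A.pre) + 3]
15. n0.lab = false  [B.mk == B.lim]
16. n0.depth = 5  [B.mk + 12]
17. n0.cnt = -6  [B.tag - 8]
18. n0.lim = 7  [B.tag + 5]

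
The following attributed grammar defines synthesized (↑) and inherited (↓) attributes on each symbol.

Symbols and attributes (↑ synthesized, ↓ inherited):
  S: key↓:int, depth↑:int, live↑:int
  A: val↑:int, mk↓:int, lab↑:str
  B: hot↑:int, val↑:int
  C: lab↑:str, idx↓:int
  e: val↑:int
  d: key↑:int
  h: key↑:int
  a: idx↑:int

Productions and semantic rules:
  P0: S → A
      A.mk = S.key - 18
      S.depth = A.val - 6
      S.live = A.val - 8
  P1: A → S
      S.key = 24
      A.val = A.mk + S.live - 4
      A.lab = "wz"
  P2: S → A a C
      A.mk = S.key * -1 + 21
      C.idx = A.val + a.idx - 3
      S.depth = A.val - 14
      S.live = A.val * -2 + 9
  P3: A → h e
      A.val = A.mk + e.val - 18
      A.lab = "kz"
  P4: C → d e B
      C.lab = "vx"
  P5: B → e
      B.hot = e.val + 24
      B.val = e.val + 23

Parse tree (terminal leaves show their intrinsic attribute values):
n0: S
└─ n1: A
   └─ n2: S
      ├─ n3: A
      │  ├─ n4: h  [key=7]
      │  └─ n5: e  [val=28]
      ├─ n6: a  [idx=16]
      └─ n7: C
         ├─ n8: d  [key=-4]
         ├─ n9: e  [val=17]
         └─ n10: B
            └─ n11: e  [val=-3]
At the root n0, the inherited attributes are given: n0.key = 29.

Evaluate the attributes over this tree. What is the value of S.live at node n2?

-5

1. n0.key = 29  [given at root]
2. n1.mk = 11  [S.key - 18]
3. n2.key = 24  [24]
4. n3.mk = -3  [S.key * -1 + 21]
5. n4.key = 7  [terminal]
6. n5.val = 28  [terminal]
7. n3.val = 7  [A.mk + e.val - 18]
8. n3.lab = "kz"  ["kz"]
9. n6.idx = 16  [terminal]
10. n7.idx = 20  [A.val + a.idx - 3]
11. n8.key = -4  [terminal]
12. n9.val = 17  [terminal]
13. n11.val = -3  [terminal]
14. n10.hot = 21  [e.val + 24]
15. n10.val = 20  [e.val + 23]
16. n7.lab = "vx"  ["vx"]
17. n2.depth = -7  [A.val - 14]
18. n2.live = -5  [A.val * -2 + 9]
19. n1.val = 2  [A.mk + S.live - 4]
20. n1.lab = "wz"  ["wz"]
21. n0.depth = -4  [A.val - 6]
22. n0.live = -6  [A.val - 8]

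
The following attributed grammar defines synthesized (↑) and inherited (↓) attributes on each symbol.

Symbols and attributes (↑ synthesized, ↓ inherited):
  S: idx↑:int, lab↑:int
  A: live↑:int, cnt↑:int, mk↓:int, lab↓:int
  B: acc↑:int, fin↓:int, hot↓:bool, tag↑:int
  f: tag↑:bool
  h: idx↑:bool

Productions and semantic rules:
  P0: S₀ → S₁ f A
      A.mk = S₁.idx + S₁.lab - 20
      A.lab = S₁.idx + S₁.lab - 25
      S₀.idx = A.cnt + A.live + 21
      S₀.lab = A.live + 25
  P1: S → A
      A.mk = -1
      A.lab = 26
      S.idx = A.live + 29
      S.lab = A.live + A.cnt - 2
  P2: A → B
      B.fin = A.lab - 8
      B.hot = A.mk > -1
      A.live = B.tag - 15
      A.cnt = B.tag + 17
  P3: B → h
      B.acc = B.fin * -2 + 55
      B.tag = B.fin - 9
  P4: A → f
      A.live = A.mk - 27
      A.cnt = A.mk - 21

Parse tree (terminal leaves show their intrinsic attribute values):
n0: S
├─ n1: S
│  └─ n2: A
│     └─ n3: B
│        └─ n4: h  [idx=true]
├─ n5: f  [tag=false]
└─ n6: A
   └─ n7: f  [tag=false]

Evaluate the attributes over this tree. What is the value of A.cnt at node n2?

26

1. n2.mk = -1  [-1]
2. n2.lab = 26  [26]
3. n3.fin = 18  [A.lab - 8]
4. n3.hot = false  [A.mk > -1]
5. n4.idx = true  [terminal]
6. n3.acc = 19  [B.fin * -2 + 55]
7. n3.tag = 9  [B.fin - 9]
8. n2.live = -6  [B.tag - 15]
9. n2.cnt = 26  [B.tag + 17]
10. n1.idx = 23  [A.live + 29]
11. n1.lab = 18  [A.live + A.cnt - 2]
12. n5.tag = false  [terminal]
13. n6.mk = 21  [S₁.idx + S₁.lab - 20]
14. n6.lab = 16  [S₁.idx + S₁.lab - 25]
15. n7.tag = false  [terminal]
16. n6.live = -6  [A.mk - 27]
17. n6.cnt = 0  [A.mk - 21]
18. n0.idx = 15  [A.cnt + A.live + 21]
19. n0.lab = 19  [A.live + 25]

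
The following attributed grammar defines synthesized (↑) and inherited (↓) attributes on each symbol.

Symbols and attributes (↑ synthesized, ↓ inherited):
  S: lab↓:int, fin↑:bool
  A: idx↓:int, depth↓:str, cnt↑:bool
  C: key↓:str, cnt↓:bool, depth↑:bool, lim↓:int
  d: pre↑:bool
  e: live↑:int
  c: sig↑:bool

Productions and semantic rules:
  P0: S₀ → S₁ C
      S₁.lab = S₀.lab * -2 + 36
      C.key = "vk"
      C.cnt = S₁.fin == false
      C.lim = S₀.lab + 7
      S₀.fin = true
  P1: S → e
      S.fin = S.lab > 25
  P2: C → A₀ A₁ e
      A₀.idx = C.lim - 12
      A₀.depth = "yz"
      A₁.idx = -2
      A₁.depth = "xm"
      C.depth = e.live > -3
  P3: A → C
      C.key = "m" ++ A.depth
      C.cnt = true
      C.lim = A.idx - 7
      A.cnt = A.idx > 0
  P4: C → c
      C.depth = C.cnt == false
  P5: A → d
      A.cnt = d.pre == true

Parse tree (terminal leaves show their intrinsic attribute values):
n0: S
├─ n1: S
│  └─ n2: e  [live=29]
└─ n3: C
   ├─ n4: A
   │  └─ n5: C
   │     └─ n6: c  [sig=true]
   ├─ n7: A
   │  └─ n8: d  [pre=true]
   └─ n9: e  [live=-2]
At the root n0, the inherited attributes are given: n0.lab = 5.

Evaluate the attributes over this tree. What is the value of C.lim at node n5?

1. n0.lab = 5  [given at root]
2. n1.lab = 26  [S₀.lab * -2 + 36]
3. n2.live = 29  [terminal]
4. n1.fin = true  [S.lab > 25]
5. n3.key = "vk"  ["vk"]
6. n3.cnt = false  [S₁.fin == false]
7. n3.lim = 12  [S₀.lab + 7]
8. n4.idx = 0  [C.lim - 12]
9. n4.depth = "yz"  ["yz"]
10. n5.key = "myz"  ["m" ++ A.depth]
11. n5.cnt = true  [true]
12. n5.lim = -7  [A.idx - 7]
13. n6.sig = true  [terminal]
14. n5.depth = false  [C.cnt == false]
15. n4.cnt = false  [A.idx > 0]
16. n7.idx = -2  [-2]
17. n7.depth = "xm"  ["xm"]
18. n8.pre = true  [terminal]
19. n7.cnt = true  [d.pre == true]
20. n9.live = -2  [terminal]
21. n3.depth = true  [e.live > -3]
22. n0.fin = true  [true]

-7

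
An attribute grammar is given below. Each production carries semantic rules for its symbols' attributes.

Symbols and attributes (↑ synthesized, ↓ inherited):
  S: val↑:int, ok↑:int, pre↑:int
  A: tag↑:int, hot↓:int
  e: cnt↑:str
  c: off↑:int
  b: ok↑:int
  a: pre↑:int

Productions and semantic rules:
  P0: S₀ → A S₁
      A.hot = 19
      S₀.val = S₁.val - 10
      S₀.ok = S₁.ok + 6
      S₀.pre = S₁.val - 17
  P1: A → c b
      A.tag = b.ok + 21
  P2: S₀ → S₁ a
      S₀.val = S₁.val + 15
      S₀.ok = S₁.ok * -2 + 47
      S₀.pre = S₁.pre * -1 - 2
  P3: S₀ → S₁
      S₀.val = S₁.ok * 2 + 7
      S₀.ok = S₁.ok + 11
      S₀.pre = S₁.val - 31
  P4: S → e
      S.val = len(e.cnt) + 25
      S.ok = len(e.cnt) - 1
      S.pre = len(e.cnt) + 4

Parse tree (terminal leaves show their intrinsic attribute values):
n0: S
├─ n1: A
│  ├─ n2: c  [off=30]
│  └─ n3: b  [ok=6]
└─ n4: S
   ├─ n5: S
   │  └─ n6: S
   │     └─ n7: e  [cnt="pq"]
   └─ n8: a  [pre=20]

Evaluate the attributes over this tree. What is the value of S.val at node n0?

14

1. n1.hot = 19  [19]
2. n2.off = 30  [terminal]
3. n3.ok = 6  [terminal]
4. n1.tag = 27  [b.ok + 21]
5. n7.cnt = "pq"  [terminal]
6. n6.val = 27  [len(e.cnt) + 25]
7. n6.ok = 1  [len(e.cnt) - 1]
8. n6.pre = 6  [len(e.cnt) + 4]
9. n5.val = 9  [S₁.ok * 2 + 7]
10. n5.ok = 12  [S₁.ok + 11]
11. n5.pre = -4  [S₁.val - 31]
12. n8.pre = 20  [terminal]
13. n4.val = 24  [S₁.val + 15]
14. n4.ok = 23  [S₁.ok * -2 + 47]
15. n4.pre = 2  [S₁.pre * -1 - 2]
16. n0.val = 14  [S₁.val - 10]
17. n0.ok = 29  [S₁.ok + 6]
18. n0.pre = 7  [S₁.val - 17]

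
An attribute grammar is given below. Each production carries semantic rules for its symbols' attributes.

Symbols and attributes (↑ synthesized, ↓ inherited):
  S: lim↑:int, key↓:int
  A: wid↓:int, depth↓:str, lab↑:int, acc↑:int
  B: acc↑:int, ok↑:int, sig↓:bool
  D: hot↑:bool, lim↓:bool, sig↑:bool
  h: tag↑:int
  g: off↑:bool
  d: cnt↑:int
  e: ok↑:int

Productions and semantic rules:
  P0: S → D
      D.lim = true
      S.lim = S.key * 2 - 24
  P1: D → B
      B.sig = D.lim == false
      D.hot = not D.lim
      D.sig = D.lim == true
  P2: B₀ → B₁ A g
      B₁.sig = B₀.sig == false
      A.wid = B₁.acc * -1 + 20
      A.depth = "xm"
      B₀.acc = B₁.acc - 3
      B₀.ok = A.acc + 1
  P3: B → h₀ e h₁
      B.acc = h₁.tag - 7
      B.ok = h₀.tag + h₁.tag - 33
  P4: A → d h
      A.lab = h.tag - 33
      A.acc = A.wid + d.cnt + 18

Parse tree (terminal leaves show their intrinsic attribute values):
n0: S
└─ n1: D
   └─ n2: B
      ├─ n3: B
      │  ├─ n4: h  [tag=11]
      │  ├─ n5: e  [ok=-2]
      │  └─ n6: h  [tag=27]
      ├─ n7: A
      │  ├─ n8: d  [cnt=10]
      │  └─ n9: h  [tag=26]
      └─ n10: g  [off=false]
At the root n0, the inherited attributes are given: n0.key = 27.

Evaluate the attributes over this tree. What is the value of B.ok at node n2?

29

1. n0.key = 27  [given at root]
2. n1.lim = true  [true]
3. n2.sig = false  [D.lim == false]
4. n3.sig = true  [B₀.sig == false]
5. n4.tag = 11  [terminal]
6. n5.ok = -2  [terminal]
7. n6.tag = 27  [terminal]
8. n3.acc = 20  [h₁.tag - 7]
9. n3.ok = 5  [h₀.tag + h₁.tag - 33]
10. n7.wid = 0  [B₁.acc * -1 + 20]
11. n7.depth = "xm"  ["xm"]
12. n8.cnt = 10  [terminal]
13. n9.tag = 26  [terminal]
14. n7.lab = -7  [h.tag - 33]
15. n7.acc = 28  [A.wid + d.cnt + 18]
16. n10.off = false  [terminal]
17. n2.acc = 17  [B₁.acc - 3]
18. n2.ok = 29  [A.acc + 1]
19. n1.hot = false  [not D.lim]
20. n1.sig = true  [D.lim == true]
21. n0.lim = 30  [S.key * 2 - 24]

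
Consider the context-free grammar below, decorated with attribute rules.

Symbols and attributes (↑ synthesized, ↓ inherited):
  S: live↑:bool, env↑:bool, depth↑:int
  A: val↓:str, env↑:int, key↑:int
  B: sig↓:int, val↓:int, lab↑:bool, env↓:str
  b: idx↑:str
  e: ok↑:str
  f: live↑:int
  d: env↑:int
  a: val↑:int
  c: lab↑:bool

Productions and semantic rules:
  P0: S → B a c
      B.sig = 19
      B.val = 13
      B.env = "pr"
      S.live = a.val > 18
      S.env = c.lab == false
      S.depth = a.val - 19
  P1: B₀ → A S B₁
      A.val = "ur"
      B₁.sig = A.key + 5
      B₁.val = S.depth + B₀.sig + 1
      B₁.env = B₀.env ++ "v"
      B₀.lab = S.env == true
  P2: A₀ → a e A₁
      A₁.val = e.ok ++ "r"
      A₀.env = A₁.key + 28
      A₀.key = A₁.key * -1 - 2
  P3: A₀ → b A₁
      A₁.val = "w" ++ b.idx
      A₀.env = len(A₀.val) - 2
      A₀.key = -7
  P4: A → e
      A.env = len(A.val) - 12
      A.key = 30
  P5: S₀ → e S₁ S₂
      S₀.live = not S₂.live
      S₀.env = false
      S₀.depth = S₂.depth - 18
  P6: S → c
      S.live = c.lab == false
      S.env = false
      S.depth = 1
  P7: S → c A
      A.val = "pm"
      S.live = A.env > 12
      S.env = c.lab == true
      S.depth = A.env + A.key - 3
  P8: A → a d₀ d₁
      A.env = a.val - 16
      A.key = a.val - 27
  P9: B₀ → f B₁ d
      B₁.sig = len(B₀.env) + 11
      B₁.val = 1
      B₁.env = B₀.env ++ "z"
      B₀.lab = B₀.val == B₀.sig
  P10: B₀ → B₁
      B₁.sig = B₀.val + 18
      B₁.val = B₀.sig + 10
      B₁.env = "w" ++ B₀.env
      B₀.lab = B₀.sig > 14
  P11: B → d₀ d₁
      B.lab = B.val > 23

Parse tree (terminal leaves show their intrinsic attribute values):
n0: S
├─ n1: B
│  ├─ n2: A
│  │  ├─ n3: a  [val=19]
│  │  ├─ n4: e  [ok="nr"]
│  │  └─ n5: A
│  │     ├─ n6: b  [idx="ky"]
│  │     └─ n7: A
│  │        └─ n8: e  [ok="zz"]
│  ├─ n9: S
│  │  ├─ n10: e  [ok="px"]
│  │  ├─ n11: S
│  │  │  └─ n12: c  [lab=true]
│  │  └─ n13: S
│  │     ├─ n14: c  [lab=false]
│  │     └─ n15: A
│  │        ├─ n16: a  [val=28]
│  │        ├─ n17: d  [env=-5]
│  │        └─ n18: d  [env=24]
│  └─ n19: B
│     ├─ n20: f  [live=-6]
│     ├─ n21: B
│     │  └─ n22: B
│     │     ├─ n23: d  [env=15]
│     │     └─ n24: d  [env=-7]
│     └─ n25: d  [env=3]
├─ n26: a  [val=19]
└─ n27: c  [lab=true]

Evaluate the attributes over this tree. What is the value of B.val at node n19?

12

1. n1.sig = 19  [19]
2. n1.val = 13  [13]
3. n1.env = "pr"  ["pr"]
4. n2.val = "ur"  ["ur"]
5. n3.val = 19  [terminal]
6. n4.ok = "nr"  [terminal]
7. n5.val = "nrr"  [e.ok ++ "r"]
8. n6.idx = "ky"  [terminal]
9. n7.val = "wky"  ["w" ++ b.idx]
10. n8.ok = "zz"  [terminal]
11. n7.env = -9  [len(A.val) - 12]
12. n7.key = 30  [30]
13. n5.env = 1  [len(A₀.val) - 2]
14. n5.key = -7  [-7]
15. n2.env = 21  [A₁.key + 28]
16. n2.key = 5  [A₁.key * -1 - 2]
17. n10.ok = "px"  [terminal]
18. n12.lab = true  [terminal]
19. n11.live = false  [c.lab == false]
20. n11.env = false  [false]
21. n11.depth = 1  [1]
22. n14.lab = false  [terminal]
23. n15.val = "pm"  ["pm"]
24. n16.val = 28  [terminal]
25. n17.env = -5  [terminal]
26. n18.env = 24  [terminal]
27. n15.env = 12  [a.val - 16]
28. n15.key = 1  [a.val - 27]
29. n13.live = false  [A.env > 12]
30. n13.env = false  [c.lab == true]
31. n13.depth = 10  [A.env + A.key - 3]
32. n9.live = true  [not S₂.live]
33. n9.env = false  [false]
34. n9.depth = -8  [S₂.depth - 18]
35. n19.sig = 10  [A.key + 5]
36. n19.val = 12  [S.depth + B₀.sig + 1]
37. n19.env = "prv"  [B₀.env ++ "v"]
38. n20.live = -6  [terminal]
39. n21.sig = 14  [len(B₀.env) + 11]
40. n21.val = 1  [1]
41. n21.env = "prvz"  [B₀.env ++ "z"]
42. n22.sig = 19  [B₀.val + 18]
43. n22.val = 24  [B₀.sig + 10]
44. n22.env = "wprvz"  ["w" ++ B₀.env]
45. n23.env = 15  [terminal]
46. n24.env = -7  [terminal]
47. n22.lab = true  [B.val > 23]
48. n21.lab = false  [B₀.sig > 14]
49. n25.env = 3  [terminal]
50. n19.lab = false  [B₀.val == B₀.sig]
51. n1.lab = false  [S.env == true]
52. n26.val = 19  [terminal]
53. n27.lab = true  [terminal]
54. n0.live = true  [a.val > 18]
55. n0.env = false  [c.lab == false]
56. n0.depth = 0  [a.val - 19]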